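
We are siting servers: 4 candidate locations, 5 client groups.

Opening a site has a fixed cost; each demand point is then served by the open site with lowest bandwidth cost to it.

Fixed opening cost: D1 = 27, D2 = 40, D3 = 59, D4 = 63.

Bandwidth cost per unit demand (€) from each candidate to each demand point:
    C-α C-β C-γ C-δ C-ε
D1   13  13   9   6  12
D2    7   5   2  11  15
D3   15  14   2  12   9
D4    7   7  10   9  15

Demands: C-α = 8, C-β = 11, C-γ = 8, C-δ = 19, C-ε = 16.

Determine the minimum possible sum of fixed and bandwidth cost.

500

Open {D1, D2}: assign each demand point to its cheapest open site.
  C-α→D2 8×7=56, C-β→D2 11×5=55, C-γ→D2 8×2=16, C-δ→D1 19×6=114, C-ε→D1 16×12=192
  bandwidth cost 433, fixed 67 → total 500.
Compare {D1, D2, D3}: bandwidth cost 385 + fixed 126 = 511.
Compare {D1, D3, D4}: bandwidth cost 407 + fixed 149 = 556.
Compare {D1, D2, D4}: bandwidth cost 433 + fixed 130 = 563.
All other subsets cost ≥ 511. Minimum total cost: 500.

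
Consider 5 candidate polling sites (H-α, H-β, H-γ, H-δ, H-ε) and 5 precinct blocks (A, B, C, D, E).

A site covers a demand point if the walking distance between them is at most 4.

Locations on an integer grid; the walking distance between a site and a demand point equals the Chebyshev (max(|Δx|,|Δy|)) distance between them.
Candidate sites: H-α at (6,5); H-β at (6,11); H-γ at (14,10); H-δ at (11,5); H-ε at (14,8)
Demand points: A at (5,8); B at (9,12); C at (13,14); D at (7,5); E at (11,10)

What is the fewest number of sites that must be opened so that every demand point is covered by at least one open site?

Coverage sets (demand points within 4 of each site):
  H-α: {A, D}
  H-β: {A, B}
  H-γ: {C, E}
  H-δ: {D}
  H-ε: {E}
No 2 sites suffice: every size-2 union leaves at least one demand point uncovered.
But {H-α, H-β, H-γ} covers everything, so the minimum is 3.

3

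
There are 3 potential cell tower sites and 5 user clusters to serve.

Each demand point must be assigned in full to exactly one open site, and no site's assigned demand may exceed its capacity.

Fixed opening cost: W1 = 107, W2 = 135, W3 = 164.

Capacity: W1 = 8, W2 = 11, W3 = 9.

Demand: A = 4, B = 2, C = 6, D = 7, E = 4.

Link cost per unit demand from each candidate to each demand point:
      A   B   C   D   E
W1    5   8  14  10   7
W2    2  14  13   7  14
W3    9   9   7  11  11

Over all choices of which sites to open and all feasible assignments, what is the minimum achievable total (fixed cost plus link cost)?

549

Open {W1, W2, W3}; cheapest assignment that respects the capacities:
  W1 (cap 8, load 6): B, E — cost 2×8 + 4×7 = 44
  W2 (cap 11, load 11): A, D — cost 4×2 + 7×7 = 57
  W3 (cap 9, load 6): C — cost 6×7 = 42
  Shipping 143, fixed 406 → total 549.
  Any other capacity-feasible assignment to {W1, W2, W3} ships for at least 143.
Total demand is 23 and no other set of sites has combined capacity ≥ 23, so {W1, W2, W3} is the only feasible choice of open sites. Minimum: 549.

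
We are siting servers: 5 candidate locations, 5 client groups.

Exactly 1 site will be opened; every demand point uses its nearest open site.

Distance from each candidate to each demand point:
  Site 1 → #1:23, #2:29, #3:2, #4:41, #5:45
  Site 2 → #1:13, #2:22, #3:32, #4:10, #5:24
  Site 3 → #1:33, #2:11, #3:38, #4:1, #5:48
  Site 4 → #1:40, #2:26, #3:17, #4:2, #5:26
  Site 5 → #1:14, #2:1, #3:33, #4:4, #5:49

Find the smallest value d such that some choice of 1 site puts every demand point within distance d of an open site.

Open {Site 2}.
  Farthest demand point is #3 at distance 32 (to Site 2); all others are ≤ 32.
With {Site 4} the worst case is 40.
With {Site 1} the worst case is 45.
No size-1 selection achieves below 32.

32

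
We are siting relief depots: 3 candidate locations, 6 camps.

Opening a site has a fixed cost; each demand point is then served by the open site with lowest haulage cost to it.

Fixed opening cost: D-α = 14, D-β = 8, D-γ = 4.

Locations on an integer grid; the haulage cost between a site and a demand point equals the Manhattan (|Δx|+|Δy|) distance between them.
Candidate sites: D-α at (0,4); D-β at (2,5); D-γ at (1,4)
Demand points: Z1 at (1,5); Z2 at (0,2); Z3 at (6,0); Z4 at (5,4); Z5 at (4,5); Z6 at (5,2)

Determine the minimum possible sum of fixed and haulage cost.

Open {D-γ}: assign each demand point to its cheapest open site.
  Z1→D-γ 1, Z2→D-γ 3, Z3→D-γ 9, Z4→D-γ 4, Z5→D-γ 4, Z6→D-γ 6
  haulage cost 27, fixed 4 → total 31.
Compare {D-β}: haulage cost 27 + fixed 8 = 35.
Compare {D-β, D-γ}: haulage cost 25 + fixed 12 = 37.
Compare {D-α, D-γ}: haulage cost 26 + fixed 18 = 44.
All other subsets cost ≥ 35. Minimum total cost: 31.

31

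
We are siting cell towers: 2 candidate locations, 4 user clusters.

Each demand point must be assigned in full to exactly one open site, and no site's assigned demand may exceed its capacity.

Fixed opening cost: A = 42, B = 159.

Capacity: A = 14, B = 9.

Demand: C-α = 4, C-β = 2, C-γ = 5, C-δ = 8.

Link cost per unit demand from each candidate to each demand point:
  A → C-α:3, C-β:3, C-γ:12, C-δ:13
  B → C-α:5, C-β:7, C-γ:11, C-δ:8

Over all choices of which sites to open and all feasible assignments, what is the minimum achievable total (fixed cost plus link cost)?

343

Open {A, B}; cheapest assignment that respects the capacities:
  A (cap 14, load 11): C-α, C-β, C-γ — cost 4×3 + 2×3 + 5×12 = 78
  B (cap 9, load 8): C-δ — cost 8×8 = 64
  Shipping 142, fixed 201 → total 343.
  Any other capacity-feasible assignment to {A, B} ships for at least 142.
Total demand is 19 and no other set of sites has combined capacity ≥ 19, so {A, B} is the only feasible choice of open sites. Minimum: 343.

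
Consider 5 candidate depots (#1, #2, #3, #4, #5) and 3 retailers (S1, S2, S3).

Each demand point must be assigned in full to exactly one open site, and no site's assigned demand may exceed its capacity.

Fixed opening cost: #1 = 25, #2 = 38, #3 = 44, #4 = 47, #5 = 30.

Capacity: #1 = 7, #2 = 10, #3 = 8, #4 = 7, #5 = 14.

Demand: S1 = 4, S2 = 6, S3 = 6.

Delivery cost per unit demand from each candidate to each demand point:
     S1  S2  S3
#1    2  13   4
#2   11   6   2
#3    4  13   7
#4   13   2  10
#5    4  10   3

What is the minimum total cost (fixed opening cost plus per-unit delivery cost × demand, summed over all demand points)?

Open {#4, #5}; cheapest assignment that respects the capacities:
  #4 (cap 7, load 6): S2 — cost 6×2 = 12
  #5 (cap 14, load 10): S1, S3 — cost 4×4 + 6×3 = 34
  Shipping 46, fixed 77 → total 123.
  Any other capacity-feasible assignment to {#4, #5} ships for at least 46.
Compare {#2, #5}: its best feasible assignment gives total 138.
Compare {#1, #4, #5}: its best feasible assignment gives total 140.
Every other set of open sites that can feasibly serve all demand totals ≥ 138 even under its best assignment. Minimum: 123.

123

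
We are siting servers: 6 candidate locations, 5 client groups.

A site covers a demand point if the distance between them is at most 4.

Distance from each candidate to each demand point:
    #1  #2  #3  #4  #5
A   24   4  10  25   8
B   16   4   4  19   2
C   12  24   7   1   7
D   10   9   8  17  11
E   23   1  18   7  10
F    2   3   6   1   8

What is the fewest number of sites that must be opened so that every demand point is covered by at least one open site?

2

Coverage sets (demand points within 4 of each site):
  A: {#2}
  B: {#2, #3, #5}
  C: {#4}
  D: {}
  E: {#2}
  F: {#1, #2, #4}
No single site covers all 5 demand points.
But {B, F} covers everything, so the minimum is 2.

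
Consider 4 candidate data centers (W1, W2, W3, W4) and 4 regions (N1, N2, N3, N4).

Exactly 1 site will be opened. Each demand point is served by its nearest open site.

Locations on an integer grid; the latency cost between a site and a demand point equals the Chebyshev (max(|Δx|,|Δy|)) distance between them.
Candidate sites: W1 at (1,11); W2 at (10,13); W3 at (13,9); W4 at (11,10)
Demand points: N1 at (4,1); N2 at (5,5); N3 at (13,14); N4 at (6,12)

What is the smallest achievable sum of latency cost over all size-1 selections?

24

Open {W4}.
  N1→W4 9, N2→W4 6, N3→W4 4, N4→W4 5  ⇒ total 24.
Compare {W2}: total 27.
Compare {W3}: total 29.
No size-1 selection does better; minimum is 24.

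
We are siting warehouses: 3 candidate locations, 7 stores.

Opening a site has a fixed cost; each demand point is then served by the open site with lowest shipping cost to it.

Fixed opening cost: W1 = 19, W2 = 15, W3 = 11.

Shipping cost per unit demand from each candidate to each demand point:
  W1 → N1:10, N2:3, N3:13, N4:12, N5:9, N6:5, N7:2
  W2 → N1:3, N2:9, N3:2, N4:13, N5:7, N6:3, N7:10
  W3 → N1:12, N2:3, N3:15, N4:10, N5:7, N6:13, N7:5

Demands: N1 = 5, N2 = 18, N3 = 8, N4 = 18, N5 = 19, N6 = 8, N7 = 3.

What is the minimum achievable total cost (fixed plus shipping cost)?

Open {W2, W3}: assign each demand point to its cheapest open site.
  N1→W2 5×3=15, N2→W3 18×3=54, N3→W2 8×2=16, N4→W3 18×10=180, N5→W2 19×7=133, N6→W2 8×3=24, N7→W3 3×5=15
  shipping cost 437, fixed 26 → total 463.
Compare {W1, W2, W3}: shipping cost 428 + fixed 45 = 473.
Compare {W1, W2}: shipping cost 464 + fixed 34 = 498.
Compare {W1, W3}: shipping cost 567 + fixed 30 = 597.
All other subsets cost ≥ 473. Minimum total cost: 463.

463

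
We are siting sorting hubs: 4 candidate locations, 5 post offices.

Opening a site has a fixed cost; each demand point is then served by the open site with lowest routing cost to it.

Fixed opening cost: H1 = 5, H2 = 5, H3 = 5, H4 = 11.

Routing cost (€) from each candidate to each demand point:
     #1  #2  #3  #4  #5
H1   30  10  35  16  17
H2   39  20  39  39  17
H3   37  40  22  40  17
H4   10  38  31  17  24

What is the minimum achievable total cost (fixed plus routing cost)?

Open {H1, H3, H4}: assign each demand point to its cheapest open site.
  #1→H4 10, #2→H1 10, #3→H3 22, #4→H1 16, #5→H1 17
  routing cost 75, fixed 21 → total 96.
Compare {H1, H4}: routing cost 84 + fixed 16 = 100.
Compare {H1, H2, H3, H4}: routing cost 75 + fixed 26 = 101.
Compare {H1, H3}: routing cost 95 + fixed 10 = 105.
All other subsets cost ≥ 100. Minimum total cost: 96.

96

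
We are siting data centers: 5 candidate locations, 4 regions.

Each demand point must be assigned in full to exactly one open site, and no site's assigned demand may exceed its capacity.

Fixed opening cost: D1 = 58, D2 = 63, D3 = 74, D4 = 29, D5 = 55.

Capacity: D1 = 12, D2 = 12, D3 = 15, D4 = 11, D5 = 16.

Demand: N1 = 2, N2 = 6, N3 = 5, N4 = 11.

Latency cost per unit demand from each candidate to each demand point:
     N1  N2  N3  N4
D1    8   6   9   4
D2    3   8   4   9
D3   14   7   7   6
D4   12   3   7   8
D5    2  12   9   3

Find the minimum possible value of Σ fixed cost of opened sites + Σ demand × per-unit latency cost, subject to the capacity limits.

174

Open {D4, D5}; cheapest assignment that respects the capacities:
  D4 (cap 11, load 11): N2, N3 — cost 6×3 + 5×7 = 53
  D5 (cap 16, load 13): N1, N4 — cost 2×2 + 11×3 = 37
  Shipping 90, fixed 84 → total 174.
  Any other capacity-feasible assignment to {D4, D5} ships for at least 90.
Compare {D2, D4, D5}: its best feasible assignment gives total 222.
Compare {D2, D5}: its best feasible assignment gives total 223.
Every other set of open sites that can feasibly serve all demand totals ≥ 222 even under its best assignment. Minimum: 174.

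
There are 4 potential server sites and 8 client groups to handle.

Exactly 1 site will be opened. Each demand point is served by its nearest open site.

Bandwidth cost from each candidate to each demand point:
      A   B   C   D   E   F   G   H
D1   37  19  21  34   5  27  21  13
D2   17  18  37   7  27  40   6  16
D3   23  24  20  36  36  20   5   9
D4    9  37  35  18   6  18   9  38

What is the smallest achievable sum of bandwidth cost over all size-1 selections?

Open {D2}.
  A→D2 17, B→D2 18, C→D2 37, D→D2 7, E→D2 27, F→D2 40, G→D2 6, H→D2 16  ⇒ total 168.
Compare {D4}: total 170.
Compare {D3}: total 173.
No size-1 selection does better; minimum is 168.

168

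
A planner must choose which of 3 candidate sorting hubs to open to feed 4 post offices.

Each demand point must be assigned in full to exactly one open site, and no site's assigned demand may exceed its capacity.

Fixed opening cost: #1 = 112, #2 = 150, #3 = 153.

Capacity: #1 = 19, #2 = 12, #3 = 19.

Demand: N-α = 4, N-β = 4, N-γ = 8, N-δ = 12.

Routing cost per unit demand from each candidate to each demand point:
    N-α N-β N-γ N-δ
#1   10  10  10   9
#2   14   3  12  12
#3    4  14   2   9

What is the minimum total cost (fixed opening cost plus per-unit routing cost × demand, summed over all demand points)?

Open {#1, #3}; cheapest assignment that respects the capacities:
  #1 (cap 19, load 16): N-β, N-δ — cost 4×10 + 12×9 = 148
  #3 (cap 19, load 12): N-α, N-γ — cost 4×4 + 8×2 = 32
  Shipping 180, fixed 265 → total 445.
  Any other capacity-feasible assignment to {#1, #3} ships for at least 180.
Compare {#1, #2}: its best feasible assignment gives total 518.
Compare {#2, #3}: its best feasible assignment gives total 535.
Every other set of open sites that can feasibly serve all demand totals ≥ 518 even under its best assignment. Minimum: 445.

445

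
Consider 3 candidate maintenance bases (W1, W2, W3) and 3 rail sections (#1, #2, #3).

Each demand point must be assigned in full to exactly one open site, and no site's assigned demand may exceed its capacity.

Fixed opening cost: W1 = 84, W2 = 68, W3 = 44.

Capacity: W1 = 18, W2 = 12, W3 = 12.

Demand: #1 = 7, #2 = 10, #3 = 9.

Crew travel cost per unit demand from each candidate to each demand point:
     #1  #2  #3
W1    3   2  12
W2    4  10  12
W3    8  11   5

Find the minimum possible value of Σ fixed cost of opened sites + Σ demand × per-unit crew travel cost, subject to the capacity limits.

214

Open {W1, W3}; cheapest assignment that respects the capacities:
  W1 (cap 18, load 17): #1, #2 — cost 7×3 + 10×2 = 41
  W3 (cap 12, load 9): #3 — cost 9×5 = 45
  Shipping 86, fixed 128 → total 214.
  Any other capacity-feasible assignment to {W1, W3} ships for at least 86.
Compare {W1, W2, W3}: its best feasible assignment gives total 282.
Compare {W1, W2}: its best feasible assignment gives total 301.
Every other set of open sites that can feasibly serve all demand totals ≥ 282 even under its best assignment. Minimum: 214.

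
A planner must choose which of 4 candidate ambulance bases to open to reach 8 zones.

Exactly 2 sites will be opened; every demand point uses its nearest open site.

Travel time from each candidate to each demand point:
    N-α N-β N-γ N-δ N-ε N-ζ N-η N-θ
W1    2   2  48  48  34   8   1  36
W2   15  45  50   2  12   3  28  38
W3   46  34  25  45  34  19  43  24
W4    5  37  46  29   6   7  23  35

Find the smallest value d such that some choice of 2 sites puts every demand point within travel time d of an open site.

34

Open {W2, W3}.
  Farthest demand point is N-β at travel time 34 (to W3); all others are ≤ 34.
With {W3, W4} the worst case is 34.
With {W1, W3} the worst case is 45.
No size-2 selection achieves below 34.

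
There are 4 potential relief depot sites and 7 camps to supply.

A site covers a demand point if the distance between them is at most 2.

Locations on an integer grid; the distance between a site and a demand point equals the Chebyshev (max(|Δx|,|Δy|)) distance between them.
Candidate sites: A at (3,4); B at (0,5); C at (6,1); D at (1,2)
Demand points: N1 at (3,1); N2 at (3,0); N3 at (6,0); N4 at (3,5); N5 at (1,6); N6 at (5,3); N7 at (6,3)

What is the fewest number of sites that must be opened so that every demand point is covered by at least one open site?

Coverage sets (demand points within 2 of each site):
  A: {N4, N5, N6}
  B: {N5}
  C: {N3, N6, N7}
  D: {N1, N2}
No 2 sites suffice: every size-2 union leaves at least one demand point uncovered.
But {A, C, D} covers everything, so the minimum is 3.

3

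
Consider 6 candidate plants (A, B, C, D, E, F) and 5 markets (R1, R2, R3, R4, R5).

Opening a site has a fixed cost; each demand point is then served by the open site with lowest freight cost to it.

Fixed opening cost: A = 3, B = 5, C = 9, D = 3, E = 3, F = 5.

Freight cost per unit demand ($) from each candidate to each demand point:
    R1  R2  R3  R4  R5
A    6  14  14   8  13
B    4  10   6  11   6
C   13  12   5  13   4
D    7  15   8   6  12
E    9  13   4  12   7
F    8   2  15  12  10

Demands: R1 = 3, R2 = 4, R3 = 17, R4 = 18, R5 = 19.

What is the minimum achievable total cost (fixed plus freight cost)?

297

Open {B, C, D, E, F}: assign each demand point to its cheapest open site.
  R1→B 3×4=12, R2→F 4×2=8, R3→E 17×4=68, R4→D 18×6=108, R5→C 19×4=76
  freight cost 272, fixed 25 → total 297.
Compare {A, B, C, D, E, F}: freight cost 272 + fixed 28 = 300.
Compare {C, D, E, F}: freight cost 281 + fixed 20 = 301.
Compare {A, C, D, E, F}: freight cost 278 + fixed 23 = 301.
All other subsets cost ≥ 300. Minimum total cost: 297.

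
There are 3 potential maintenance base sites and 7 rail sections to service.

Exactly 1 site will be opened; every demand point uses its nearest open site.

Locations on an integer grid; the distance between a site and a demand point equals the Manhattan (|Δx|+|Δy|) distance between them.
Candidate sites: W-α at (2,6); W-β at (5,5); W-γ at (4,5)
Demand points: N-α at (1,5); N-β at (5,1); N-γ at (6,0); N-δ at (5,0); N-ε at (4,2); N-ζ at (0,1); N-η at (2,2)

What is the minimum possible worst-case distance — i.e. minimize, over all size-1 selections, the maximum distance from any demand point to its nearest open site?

8

Open {W-γ}.
  Farthest demand point is N-ζ at distance 8 (to W-γ); all others are ≤ 8.
With {W-β} the worst case is 9.
With {W-α} the worst case is 10.
No size-1 selection achieves below 8.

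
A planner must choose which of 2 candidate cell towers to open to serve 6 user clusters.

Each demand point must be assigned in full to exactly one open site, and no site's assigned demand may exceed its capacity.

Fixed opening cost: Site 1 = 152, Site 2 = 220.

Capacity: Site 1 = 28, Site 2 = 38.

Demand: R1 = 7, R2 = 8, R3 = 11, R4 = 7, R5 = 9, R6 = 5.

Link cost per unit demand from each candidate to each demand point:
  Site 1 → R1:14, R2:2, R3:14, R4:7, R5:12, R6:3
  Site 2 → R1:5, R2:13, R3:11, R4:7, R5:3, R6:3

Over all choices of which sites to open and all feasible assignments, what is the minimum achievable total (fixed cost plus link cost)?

Open {Site 1, Site 2}; cheapest assignment that respects the capacities:
  Site 1 (cap 28, load 20): R2, R4, R6 — cost 8×2 + 7×7 + 5×3 = 80
  Site 2 (cap 38, load 27): R1, R3, R5 — cost 7×5 + 11×11 + 9×3 = 183
  Shipping 263, fixed 372 → total 635.
  Any other capacity-feasible assignment to {Site 1, Site 2} ships for at least 263.
Total demand is 47 and no other set of sites has combined capacity ≥ 47, so {Site 1, Site 2} is the only feasible choice of open sites. Minimum: 635.

635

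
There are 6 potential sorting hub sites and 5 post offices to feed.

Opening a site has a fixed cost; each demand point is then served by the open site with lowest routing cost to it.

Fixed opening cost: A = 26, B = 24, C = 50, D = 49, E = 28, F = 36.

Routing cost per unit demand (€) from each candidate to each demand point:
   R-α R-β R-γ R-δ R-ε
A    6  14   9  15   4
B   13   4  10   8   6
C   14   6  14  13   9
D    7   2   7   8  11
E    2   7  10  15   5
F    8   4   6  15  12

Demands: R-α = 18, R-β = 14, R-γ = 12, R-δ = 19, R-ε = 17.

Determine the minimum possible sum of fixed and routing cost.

Open {D, E}: assign each demand point to its cheapest open site.
  R-α→E 18×2=36, R-β→D 14×2=28, R-γ→D 12×7=84, R-δ→D 19×8=152, R-ε→E 17×5=85
  routing cost 385, fixed 77 → total 462.
Compare {A, D, E}: routing cost 368 + fixed 103 = 471.
Compare {B, D, E}: routing cost 385 + fixed 101 = 486.
Compare {D, E, F}: routing cost 373 + fixed 113 = 486.
All other subsets cost ≥ 471. Minimum total cost: 462.

462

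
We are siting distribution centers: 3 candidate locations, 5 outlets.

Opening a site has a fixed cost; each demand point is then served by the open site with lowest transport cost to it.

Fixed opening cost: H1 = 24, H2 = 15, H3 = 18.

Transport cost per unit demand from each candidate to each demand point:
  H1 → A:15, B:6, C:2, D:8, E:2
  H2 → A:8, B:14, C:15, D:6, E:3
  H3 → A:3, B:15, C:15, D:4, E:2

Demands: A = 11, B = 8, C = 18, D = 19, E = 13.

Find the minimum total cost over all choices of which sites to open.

261

Open {H1, H3}: assign each demand point to its cheapest open site.
  A→H3 11×3=33, B→H1 8×6=48, C→H1 18×2=36, D→H3 19×4=76, E→H1 13×2=26
  transport cost 219, fixed 42 → total 261.
Compare {H1, H2, H3}: transport cost 219 + fixed 57 = 276.
Compare {H1, H2}: transport cost 312 + fixed 39 = 351.
Compare {H1}: transport cost 427 + fixed 24 = 451.
All other subsets cost ≥ 276. Minimum total cost: 261.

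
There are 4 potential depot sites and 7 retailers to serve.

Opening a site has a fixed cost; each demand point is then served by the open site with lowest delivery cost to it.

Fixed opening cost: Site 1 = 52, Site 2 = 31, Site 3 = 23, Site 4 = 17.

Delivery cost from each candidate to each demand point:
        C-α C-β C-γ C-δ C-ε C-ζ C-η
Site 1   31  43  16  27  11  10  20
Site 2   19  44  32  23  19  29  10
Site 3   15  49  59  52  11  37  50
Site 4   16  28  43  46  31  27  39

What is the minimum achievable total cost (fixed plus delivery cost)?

Open {Site 1, Site 4}: assign each demand point to its cheapest open site.
  C-α→Site 4 16, C-β→Site 4 28, C-γ→Site 1 16, C-δ→Site 1 27, C-ε→Site 1 11, C-ζ→Site 1 10, C-η→Site 1 20
  delivery cost 128, fixed 69 → total 197.
Compare {Site 2, Site 4}: delivery cost 155 + fixed 48 = 203.
Compare {Site 2}: delivery cost 176 + fixed 31 = 207.
Compare {Site 1}: delivery cost 158 + fixed 52 = 210.
All other subsets cost ≥ 203. Minimum total cost: 197.

197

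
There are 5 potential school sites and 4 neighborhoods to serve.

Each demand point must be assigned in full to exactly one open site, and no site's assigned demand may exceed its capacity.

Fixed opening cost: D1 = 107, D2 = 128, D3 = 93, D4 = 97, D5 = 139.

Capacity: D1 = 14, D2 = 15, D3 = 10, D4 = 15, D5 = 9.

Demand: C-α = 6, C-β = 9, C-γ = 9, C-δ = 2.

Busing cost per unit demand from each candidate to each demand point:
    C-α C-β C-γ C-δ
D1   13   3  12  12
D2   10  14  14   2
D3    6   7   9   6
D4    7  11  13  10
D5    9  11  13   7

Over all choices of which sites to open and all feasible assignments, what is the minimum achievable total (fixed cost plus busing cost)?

Open {D1, D4}; cheapest assignment that respects the capacities:
  D1 (cap 14, load 11): C-β, C-δ — cost 9×3 + 2×12 = 51
  D4 (cap 15, load 15): C-α, C-γ — cost 6×7 + 9×13 = 159
  Shipping 210, fixed 204 → total 414.
  Any other capacity-feasible assignment to {D1, D4} ships for at least 210.
Compare {D1, D3, D4}: its best feasible assignment gives total 467.
Compare {D1, D2}: its best feasible assignment gives total 472.
Every other set of open sites that can feasibly serve all demand totals ≥ 467 even under its best assignment. Minimum: 414.

414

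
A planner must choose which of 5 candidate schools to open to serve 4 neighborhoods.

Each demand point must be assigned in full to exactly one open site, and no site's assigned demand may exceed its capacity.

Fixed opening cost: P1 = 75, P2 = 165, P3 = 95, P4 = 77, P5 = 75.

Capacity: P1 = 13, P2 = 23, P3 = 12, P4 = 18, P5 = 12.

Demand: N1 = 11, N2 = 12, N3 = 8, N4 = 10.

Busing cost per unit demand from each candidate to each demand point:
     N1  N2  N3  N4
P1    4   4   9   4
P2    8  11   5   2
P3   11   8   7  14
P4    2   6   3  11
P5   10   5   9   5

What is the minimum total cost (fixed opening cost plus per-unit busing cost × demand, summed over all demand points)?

447

Open {P1, P2, P4}; cheapest assignment that respects the capacities:
  P1 (cap 13, load 12): N2 — cost 12×4 = 48
  P2 (cap 23, load 18): N3, N4 — cost 8×5 + 10×2 = 60
  P4 (cap 18, load 11): N1 — cost 11×2 = 22
  Shipping 130, fixed 317 → total 447.
  Any other capacity-feasible assignment to {P1, P2, P4} ships for at least 130.
Compare {P2, P4, P5}: its best feasible assignment gives total 459.
Compare {P1, P4, P5}: its best feasible assignment gives total 465.
Every other set of open sites that can feasibly serve all demand totals ≥ 459 even under its best assignment. Minimum: 447.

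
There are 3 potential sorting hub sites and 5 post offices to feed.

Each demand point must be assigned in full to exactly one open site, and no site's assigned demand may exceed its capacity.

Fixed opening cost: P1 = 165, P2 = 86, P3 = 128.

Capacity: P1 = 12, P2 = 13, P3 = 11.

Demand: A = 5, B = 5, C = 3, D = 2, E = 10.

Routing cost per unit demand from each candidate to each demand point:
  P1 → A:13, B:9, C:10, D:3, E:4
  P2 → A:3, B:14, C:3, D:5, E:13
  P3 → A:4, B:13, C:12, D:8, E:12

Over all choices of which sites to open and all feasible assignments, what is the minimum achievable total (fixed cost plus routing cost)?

Open {P1, P2}; cheapest assignment that respects the capacities:
  P1 (cap 12, load 12): D, E — cost 2×3 + 10×4 = 46
  P2 (cap 13, load 13): A, B, C — cost 5×3 + 5×14 + 3×3 = 94
  Shipping 140, fixed 251 → total 391.
  Any other capacity-feasible assignment to {P1, P2} ships for at least 140.
Compare {P1, P2, P3}: its best feasible assignment gives total 514.
Every other set of open sites that can feasibly serve all demand totals ≥ 514 even under its best assignment. Minimum: 391.

391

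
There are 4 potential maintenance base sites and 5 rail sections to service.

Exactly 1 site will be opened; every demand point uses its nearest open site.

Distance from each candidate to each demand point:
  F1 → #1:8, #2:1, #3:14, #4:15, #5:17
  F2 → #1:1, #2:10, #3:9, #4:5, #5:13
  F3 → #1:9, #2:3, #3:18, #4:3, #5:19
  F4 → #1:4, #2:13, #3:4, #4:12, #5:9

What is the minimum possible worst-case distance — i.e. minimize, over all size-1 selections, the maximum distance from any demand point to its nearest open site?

13

Open {F2}.
  Farthest demand point is #5 at distance 13 (to F2); all others are ≤ 13.
With {F4} the worst case is 13.
With {F1} the worst case is 17.
No size-1 selection achieves below 13.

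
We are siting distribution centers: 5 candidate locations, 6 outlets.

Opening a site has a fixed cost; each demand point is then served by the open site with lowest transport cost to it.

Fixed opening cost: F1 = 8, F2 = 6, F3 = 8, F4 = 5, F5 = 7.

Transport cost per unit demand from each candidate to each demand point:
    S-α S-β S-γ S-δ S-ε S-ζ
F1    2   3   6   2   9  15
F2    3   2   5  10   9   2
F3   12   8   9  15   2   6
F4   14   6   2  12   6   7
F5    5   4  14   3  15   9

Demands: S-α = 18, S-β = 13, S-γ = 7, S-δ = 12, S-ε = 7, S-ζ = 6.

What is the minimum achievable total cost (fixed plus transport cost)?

153

Open {F1, F2, F3, F4}: assign each demand point to its cheapest open site.
  S-α→F1 18×2=36, S-β→F2 13×2=26, S-γ→F4 7×2=14, S-δ→F1 12×2=24, S-ε→F3 7×2=14, S-ζ→F2 6×2=12
  transport cost 126, fixed 27 → total 153.
Compare {F1, F2, F3, F4, F5}: transport cost 126 + fixed 34 = 160.
Compare {F1, F2, F3}: transport cost 147 + fixed 22 = 169.
Compare {F1, F2, F4}: transport cost 154 + fixed 19 = 173.
All other subsets cost ≥ 160. Minimum total cost: 153.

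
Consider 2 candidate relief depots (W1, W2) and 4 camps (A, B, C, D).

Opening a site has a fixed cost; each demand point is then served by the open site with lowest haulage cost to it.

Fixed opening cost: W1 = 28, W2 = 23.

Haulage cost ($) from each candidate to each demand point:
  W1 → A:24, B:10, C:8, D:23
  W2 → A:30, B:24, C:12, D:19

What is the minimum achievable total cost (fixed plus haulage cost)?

Open {W1}: assign each demand point to its cheapest open site.
  A→W1 24, B→W1 10, C→W1 8, D→W1 23
  haulage cost 65, fixed 28 → total 93.
Compare {W2}: haulage cost 85 + fixed 23 = 108.
Compare {W1, W2}: haulage cost 61 + fixed 51 = 112.

93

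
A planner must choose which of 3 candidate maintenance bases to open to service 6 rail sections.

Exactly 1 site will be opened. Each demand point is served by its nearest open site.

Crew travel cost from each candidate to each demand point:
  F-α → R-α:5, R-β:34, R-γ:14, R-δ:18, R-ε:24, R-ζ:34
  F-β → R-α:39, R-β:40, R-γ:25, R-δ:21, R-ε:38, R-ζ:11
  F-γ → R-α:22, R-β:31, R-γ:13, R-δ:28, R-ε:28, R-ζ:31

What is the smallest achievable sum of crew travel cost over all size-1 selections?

Open {F-α}.
  R-α→F-α 5, R-β→F-α 34, R-γ→F-α 14, R-δ→F-α 18, R-ε→F-α 24, R-ζ→F-α 34  ⇒ total 129.
Compare {F-γ}: total 153.
Compare {F-β}: total 174.

129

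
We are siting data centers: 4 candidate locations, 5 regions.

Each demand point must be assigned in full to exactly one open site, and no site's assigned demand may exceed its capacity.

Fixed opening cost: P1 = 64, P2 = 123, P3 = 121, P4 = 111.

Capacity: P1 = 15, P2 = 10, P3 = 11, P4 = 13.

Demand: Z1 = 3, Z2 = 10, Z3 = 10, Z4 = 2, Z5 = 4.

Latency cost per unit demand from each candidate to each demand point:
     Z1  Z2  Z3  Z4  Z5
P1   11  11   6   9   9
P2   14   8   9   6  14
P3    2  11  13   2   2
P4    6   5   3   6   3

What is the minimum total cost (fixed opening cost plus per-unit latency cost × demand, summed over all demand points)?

Open {P1, P3, P4}; cheapest assignment that respects the capacities:
  P1 (cap 15, load 10): Z3 — cost 10×6 = 60
  P3 (cap 11, load 9): Z1, Z4, Z5 — cost 3×2 + 2×2 + 4×2 = 18
  P4 (cap 13, load 10): Z2 — cost 10×5 = 50
  Shipping 128, fixed 296 → total 424.
  Any other capacity-feasible assignment to {P1, P3, P4} ships for at least 128.
Compare {P1, P2, P3}: its best feasible assignment gives total 466.
Compare {P1, P2, P4}: its best feasible assignment gives total 474.
Every other set of open sites that can feasibly serve all demand totals ≥ 466 even under its best assignment. Minimum: 424.

424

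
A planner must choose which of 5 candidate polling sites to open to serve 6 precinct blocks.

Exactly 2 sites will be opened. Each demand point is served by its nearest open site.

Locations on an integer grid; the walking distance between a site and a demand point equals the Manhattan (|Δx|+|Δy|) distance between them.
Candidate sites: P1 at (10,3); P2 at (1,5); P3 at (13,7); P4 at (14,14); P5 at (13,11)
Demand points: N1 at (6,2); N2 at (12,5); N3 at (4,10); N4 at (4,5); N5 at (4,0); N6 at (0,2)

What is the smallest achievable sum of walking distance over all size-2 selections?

Open {P1, P2}.
  N1→P1 5, N2→P1 4, N3→P2 8, N4→P2 3, N5→P2 8, N6→P2 4  ⇒ total 32.
Compare {P2, P3}: total 34.
Compare {P2, P5}: total 38.
No size-2 selection does better; minimum is 32.

32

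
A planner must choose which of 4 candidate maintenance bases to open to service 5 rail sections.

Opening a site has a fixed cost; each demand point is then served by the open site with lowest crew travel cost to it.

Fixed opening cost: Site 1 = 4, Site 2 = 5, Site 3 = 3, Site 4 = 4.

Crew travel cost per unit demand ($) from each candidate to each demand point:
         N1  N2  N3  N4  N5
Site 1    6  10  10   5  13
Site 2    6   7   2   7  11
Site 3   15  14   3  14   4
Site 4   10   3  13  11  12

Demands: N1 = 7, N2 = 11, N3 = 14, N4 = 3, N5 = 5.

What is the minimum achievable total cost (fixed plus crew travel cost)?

154

Open {Site 1, Site 2, Site 3, Site 4}: assign each demand point to its cheapest open site.
  N1→Site 1 7×6=42, N2→Site 4 11×3=33, N3→Site 2 14×2=28, N4→Site 1 3×5=15, N5→Site 3 5×4=20
  crew travel cost 138, fixed 16 → total 154.
Compare {Site 2, Site 3, Site 4}: crew travel cost 144 + fixed 12 = 156.
Compare {Site 1, Site 3, Site 4}: crew travel cost 152 + fixed 11 = 163.
Compare {Site 1, Site 2, Site 4}: crew travel cost 173 + fixed 13 = 186.
All other subsets cost ≥ 156. Minimum total cost: 154.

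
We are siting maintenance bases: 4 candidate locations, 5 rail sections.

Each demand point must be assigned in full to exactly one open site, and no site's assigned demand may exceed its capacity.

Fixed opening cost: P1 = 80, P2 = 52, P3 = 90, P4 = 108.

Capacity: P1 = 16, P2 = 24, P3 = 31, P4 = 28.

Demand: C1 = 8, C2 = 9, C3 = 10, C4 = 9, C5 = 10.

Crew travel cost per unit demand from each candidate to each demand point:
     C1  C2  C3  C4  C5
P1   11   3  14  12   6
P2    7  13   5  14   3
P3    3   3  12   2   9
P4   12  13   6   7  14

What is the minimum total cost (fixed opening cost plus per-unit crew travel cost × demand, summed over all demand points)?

Open {P2, P3}; cheapest assignment that respects the capacities:
  P2 (cap 24, load 20): C3, C5 — cost 10×5 + 10×3 = 80
  P3 (cap 31, load 26): C1, C2, C4 — cost 8×3 + 9×3 + 9×2 = 69
  Shipping 149, fixed 142 → total 291.
  Any other capacity-feasible assignment to {P2, P3} ships for at least 149.
Compare {P1, P2, P3}: its best feasible assignment gives total 371.
Compare {P2, P3, P4}: its best feasible assignment gives total 399.
Every other set of open sites that can feasibly serve all demand totals ≥ 371 even under its best assignment. Minimum: 291.

291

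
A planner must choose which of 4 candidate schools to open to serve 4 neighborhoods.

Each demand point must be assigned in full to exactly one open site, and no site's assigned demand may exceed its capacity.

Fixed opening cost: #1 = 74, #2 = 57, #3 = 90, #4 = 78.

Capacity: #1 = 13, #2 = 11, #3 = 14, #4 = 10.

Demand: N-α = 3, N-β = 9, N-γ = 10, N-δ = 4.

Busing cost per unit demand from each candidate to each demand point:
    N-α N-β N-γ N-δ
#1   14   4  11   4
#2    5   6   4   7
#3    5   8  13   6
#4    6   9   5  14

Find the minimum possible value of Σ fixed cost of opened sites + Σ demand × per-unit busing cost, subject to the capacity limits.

319

Open {#1, #2, #4}; cheapest assignment that respects the capacities:
  #1 (cap 13, load 13): N-β, N-δ — cost 9×4 + 4×4 = 52
  #2 (cap 11, load 10): N-γ — cost 10×4 = 40
  #4 (cap 10, load 3): N-α — cost 3×6 = 18
  Shipping 110, fixed 209 → total 319.
  Any other capacity-feasible assignment to {#1, #2, #4} ships for at least 110.
Compare {#1, #2, #3}: its best feasible assignment gives total 328.
Compare {#1, #3, #4}: its best feasible assignment gives total 359.
Every other set of open sites that can feasibly serve all demand totals ≥ 328 even under its best assignment. Minimum: 319.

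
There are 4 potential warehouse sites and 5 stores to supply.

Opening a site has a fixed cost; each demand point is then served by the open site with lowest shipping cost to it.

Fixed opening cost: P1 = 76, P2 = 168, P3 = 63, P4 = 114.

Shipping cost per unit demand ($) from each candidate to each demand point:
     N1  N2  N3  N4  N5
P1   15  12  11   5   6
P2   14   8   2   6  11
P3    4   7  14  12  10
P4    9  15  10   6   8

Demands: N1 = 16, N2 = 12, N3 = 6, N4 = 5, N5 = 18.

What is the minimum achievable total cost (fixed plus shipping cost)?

486

Open {P1, P3}: assign each demand point to its cheapest open site.
  N1→P3 16×4=64, N2→P3 12×7=84, N3→P1 6×11=66, N4→P1 5×5=25, N5→P1 18×6=108
  shipping cost 347, fixed 139 → total 486.
Compare {P3}: shipping cost 472 + fixed 63 = 535.
Compare {P3, P4}: shipping cost 382 + fixed 177 = 559.
Compare {P1, P3, P4}: shipping cost 341 + fixed 253 = 594.
All other subsets cost ≥ 535. Minimum total cost: 486.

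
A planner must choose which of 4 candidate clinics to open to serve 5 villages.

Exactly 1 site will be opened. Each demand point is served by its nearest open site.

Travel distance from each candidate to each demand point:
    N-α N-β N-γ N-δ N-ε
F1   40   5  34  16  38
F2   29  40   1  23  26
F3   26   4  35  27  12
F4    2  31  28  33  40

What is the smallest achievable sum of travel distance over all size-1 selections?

104

Open {F3}.
  N-α→F3 26, N-β→F3 4, N-γ→F3 35, N-δ→F3 27, N-ε→F3 12  ⇒ total 104.
Compare {F2}: total 119.
Compare {F1}: total 133.
No size-1 selection does better; minimum is 104.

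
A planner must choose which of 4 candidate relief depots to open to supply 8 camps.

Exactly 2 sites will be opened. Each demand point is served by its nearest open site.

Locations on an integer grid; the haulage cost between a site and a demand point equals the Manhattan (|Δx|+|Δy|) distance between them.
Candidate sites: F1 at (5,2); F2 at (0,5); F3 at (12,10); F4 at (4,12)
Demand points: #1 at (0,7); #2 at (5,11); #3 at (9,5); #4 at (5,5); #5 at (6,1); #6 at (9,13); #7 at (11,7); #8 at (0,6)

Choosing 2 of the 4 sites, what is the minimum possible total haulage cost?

Open {F2, F3}.
  #1→F2 2, #2→F3 8, #3→F3 8, #4→F2 5, #5→F2 10, #6→F3 6, #7→F3 4, #8→F2 1  ⇒ total 44.
Compare {F2, F4}: total 47.
Compare {F1, F3}: total 49.
No size-2 selection does better; minimum is 44.

44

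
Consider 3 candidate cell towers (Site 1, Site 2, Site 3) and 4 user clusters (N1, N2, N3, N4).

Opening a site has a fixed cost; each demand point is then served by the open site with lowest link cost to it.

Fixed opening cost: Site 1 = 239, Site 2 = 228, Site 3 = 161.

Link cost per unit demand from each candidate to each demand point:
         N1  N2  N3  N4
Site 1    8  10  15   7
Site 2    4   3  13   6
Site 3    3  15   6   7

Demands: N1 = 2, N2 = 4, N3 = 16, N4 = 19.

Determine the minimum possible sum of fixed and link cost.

Open {Site 3}: assign each demand point to its cheapest open site.
  N1→Site 3 2×3=6, N2→Site 3 4×15=60, N3→Site 3 16×6=96, N4→Site 3 19×7=133
  link cost 295, fixed 161 → total 456.
Compare {Site 2}: link cost 342 + fixed 228 = 570.
Compare {Site 2, Site 3}: link cost 228 + fixed 389 = 617.
Compare {Site 1}: link cost 429 + fixed 239 = 668.
All other subsets cost ≥ 570. Minimum total cost: 456.

456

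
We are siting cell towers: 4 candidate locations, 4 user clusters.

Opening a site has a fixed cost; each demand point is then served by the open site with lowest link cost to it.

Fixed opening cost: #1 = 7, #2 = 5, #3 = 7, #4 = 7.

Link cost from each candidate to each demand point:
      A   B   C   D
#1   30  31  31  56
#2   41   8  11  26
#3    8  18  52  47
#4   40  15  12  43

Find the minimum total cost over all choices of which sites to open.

65

Open {#2, #3}: assign each demand point to its cheapest open site.
  A→#3 8, B→#2 8, C→#2 11, D→#2 26
  link cost 53, fixed 12 → total 65.
Compare {#1, #2, #3}: link cost 53 + fixed 19 = 72.
Compare {#2, #3, #4}: link cost 53 + fixed 19 = 72.
Compare {#1, #2, #3, #4}: link cost 53 + fixed 26 = 79.
All other subsets cost ≥ 72. Minimum total cost: 65.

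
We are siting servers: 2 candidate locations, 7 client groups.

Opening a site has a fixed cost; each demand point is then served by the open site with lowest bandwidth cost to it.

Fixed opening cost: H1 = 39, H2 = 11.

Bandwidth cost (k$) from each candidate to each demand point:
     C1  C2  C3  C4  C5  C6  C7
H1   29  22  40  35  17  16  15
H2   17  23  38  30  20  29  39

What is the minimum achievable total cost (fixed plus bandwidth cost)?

Open {H1, H2}: assign each demand point to its cheapest open site.
  C1→H2 17, C2→H1 22, C3→H2 38, C4→H2 30, C5→H1 17, C6→H1 16, C7→H1 15
  bandwidth cost 155, fixed 50 → total 205.
Compare {H2}: bandwidth cost 196 + fixed 11 = 207.
Compare {H1}: bandwidth cost 174 + fixed 39 = 213.

205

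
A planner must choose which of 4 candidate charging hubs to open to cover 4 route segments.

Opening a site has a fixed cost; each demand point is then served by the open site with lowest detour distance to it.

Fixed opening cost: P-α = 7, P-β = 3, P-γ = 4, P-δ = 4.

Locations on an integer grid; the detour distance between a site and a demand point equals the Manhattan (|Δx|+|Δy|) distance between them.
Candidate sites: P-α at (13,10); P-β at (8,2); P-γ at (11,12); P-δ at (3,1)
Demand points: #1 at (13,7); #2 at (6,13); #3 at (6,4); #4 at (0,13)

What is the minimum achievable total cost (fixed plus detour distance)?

36

Open {P-β, P-γ}: assign each demand point to its cheapest open site.
  #1→P-γ 7, #2→P-γ 6, #3→P-β 4, #4→P-γ 12
  detour distance 29, fixed 7 → total 36.
Compare {P-γ, P-δ}: detour distance 31 + fixed 8 = 39.
Compare {P-α, P-β, P-γ}: detour distance 25 + fixed 14 = 39.
Compare {P-β, P-γ, P-δ}: detour distance 29 + fixed 11 = 40.
All other subsets cost ≥ 39. Minimum total cost: 36.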